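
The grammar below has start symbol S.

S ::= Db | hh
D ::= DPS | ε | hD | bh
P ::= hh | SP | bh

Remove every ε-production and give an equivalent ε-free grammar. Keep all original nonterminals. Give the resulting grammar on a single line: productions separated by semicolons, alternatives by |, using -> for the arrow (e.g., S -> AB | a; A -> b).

Nullable set: {D}.
S -> Db: D nullable, giving Db | b.
Drop D -> ε.
D -> DPS: D nullable, giving DPS | PS.
D -> hD: D nullable, giving h | hD.
Unchanged (no nullable symbols): S -> hh; D -> bh; P -> SP; P -> bh; P -> hh.

S -> b | Db | hh; D -> h | PS | bh | hD | DPS; P -> SP | bh | hh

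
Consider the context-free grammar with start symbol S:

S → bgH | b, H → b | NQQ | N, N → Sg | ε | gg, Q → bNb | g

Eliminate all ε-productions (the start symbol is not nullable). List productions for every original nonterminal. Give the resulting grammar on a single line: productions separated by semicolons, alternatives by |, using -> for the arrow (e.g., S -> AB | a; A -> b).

Nullable set: {H, N}.
S -> bgH: H nullable, giving bg | bgH.
H -> N: N nullable, giving N.
H -> NQQ: N nullable, giving NQQ | QQ.
Drop N -> ε.
Q -> bNb: N nullable, giving bNb | bb.
Unchanged (no nullable symbols): S -> b; H -> b; N -> Sg; N -> gg; Q -> g.

S -> b | bg | bgH; H -> N | b | QQ | NQQ; N -> Sg | gg; Q -> g | bb | bNb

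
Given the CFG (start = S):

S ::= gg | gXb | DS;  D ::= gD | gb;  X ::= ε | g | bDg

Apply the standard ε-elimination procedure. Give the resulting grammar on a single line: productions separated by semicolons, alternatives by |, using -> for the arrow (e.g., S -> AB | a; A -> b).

S -> DS | gb | gg | gXb; D -> gD | gb; X -> g | bDg

Nullable set: {X}.
S -> gXb: X nullable, giving gXb | gb.
Drop X -> ε.
Unchanged (no nullable symbols): S -> DS; S -> gg; D -> gD; D -> gb; X -> bDg; X -> g.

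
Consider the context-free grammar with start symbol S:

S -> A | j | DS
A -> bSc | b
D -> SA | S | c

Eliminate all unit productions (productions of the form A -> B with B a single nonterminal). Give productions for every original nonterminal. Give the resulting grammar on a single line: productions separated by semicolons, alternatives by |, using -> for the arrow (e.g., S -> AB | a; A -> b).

Unit productions: D->S, S->A.
Unit pairs (A ⇒* B via units): (D,A), (D,S), (S,A).
S: inherits non-unit rules of {A, S} → DS | b | bSc | j.
A: inherits non-unit rules of {A} → b | bSc.
D: inherits non-unit rules of {A, D, S} → DS | SA | b | bSc | c | j.

S -> b | j | DS | bSc; A -> b | bSc; D -> b | c | j | DS | SA | bSc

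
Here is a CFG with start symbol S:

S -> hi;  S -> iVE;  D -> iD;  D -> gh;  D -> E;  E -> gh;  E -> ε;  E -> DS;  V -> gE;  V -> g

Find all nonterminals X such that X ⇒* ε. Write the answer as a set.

Directly nullable (have an ε-rule): {E}.
D is nullable via D -> E (every symbol on the right is already known nullable).
Not nullable: S, V — each has a terminal in every rule's right-hand side or depends on a non-nullable symbol.

{D, E}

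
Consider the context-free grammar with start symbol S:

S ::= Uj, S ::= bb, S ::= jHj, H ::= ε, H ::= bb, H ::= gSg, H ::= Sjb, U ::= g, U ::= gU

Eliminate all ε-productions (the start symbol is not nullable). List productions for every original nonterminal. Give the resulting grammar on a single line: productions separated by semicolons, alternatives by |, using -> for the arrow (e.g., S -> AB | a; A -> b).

Nullable set: {H}.
S -> jHj: H nullable, giving jHj | jj.
Drop H -> ε.
Unchanged (no nullable symbols): S -> Uj; S -> bb; H -> Sjb; H -> bb; H -> gSg; U -> g; U -> gU.

S -> Uj | bb | jj | jHj; H -> bb | Sjb | gSg; U -> g | gU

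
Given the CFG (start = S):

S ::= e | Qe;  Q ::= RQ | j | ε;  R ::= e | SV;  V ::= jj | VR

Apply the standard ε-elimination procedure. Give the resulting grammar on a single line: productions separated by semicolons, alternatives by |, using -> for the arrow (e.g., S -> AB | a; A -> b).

S -> e | Qe; Q -> R | j | RQ; R -> e | SV; V -> VR | jj

Nullable set: {Q}.
S -> Qe: Q nullable, giving Qe | e.
Drop Q -> ε.
Q -> RQ: Q nullable, giving R | RQ.
Unchanged (no nullable symbols): S -> e; Q -> j; R -> SV; R -> e; V -> VR; V -> jj.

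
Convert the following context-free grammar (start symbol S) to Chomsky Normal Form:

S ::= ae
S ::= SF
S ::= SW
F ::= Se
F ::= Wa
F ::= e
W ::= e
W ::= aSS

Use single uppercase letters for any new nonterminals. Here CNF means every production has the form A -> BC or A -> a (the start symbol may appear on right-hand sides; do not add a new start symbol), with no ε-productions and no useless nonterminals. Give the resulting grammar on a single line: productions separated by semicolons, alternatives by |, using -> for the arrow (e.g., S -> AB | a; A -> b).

S -> BA | SF | SW; A -> e; B -> a; C -> SS; F -> e | SA | WB; W -> e | BC

No ε-productions.
No unit productions to eliminate.
TERM: introduce B -> a, A -> e and substitute in every rule of length ≥2.
BIN: W -> BSS becomes W -> BC, C -> SS.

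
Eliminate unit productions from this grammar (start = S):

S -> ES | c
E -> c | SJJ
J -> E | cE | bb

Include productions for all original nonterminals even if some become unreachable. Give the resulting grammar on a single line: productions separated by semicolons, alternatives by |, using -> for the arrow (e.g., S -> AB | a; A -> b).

S -> c | ES; E -> c | SJJ; J -> c | bb | cE | SJJ

Unit productions: J->E.
Unit pairs (A ⇒* B via units): (J,E).
S: inherits non-unit rules of {S} → ES | c.
E: inherits non-unit rules of {E} → SJJ | c.
J: inherits non-unit rules of {E, J} → SJJ | bb | c | cE.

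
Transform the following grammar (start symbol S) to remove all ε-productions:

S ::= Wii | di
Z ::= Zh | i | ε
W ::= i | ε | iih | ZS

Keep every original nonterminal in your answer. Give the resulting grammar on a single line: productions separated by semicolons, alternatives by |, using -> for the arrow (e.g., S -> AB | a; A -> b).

Nullable set: {W, Z}.
S -> Wii: W nullable, giving Wii | ii.
Drop W -> ε.
W -> ZS: Z nullable, giving S | ZS.
Drop Z -> ε.
Z -> Zh: Z nullable, giving Zh | h.
Unchanged (no nullable symbols): S -> di; W -> i; W -> iih; Z -> i.

S -> di | ii | Wii; W -> S | i | ZS | iih; Z -> h | i | Zh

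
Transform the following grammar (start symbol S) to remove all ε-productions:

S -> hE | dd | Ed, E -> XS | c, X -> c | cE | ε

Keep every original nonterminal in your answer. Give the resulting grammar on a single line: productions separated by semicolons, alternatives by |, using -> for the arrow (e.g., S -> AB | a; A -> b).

S -> Ed | dd | hE; E -> S | c | XS; X -> c | cE

Nullable set: {X}.
E -> XS: X nullable, giving S | XS.
Drop X -> ε.
Unchanged (no nullable symbols): S -> Ed; S -> dd; S -> hE; E -> c; X -> c; X -> cE.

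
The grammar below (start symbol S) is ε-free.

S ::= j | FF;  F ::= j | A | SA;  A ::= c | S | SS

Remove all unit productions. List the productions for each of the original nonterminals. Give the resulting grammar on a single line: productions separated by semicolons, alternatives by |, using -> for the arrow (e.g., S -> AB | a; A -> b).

S -> j | FF; A -> c | j | FF | SS; F -> c | j | FF | SA | SS

Unit productions: A->S, F->A.
Unit pairs (A ⇒* B via units): (A,S), (F,A), (F,S).
S: inherits non-unit rules of {S} → FF | j.
A: inherits non-unit rules of {A, S} → FF | SS | c | j.
F: inherits non-unit rules of {A, F, S} → FF | SA | SS | c | j.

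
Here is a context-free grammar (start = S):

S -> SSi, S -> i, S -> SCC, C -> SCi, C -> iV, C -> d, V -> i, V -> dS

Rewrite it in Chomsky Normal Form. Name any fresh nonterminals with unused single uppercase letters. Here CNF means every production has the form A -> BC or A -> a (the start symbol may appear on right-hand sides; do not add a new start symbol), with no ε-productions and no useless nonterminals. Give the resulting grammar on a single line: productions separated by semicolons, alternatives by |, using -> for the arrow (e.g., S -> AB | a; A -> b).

S -> i | SE | SF; A -> i; B -> d; C -> d | AV | SD; D -> CA; E -> CC; F -> SA; V -> i | BS

No ε-productions.
No unit productions to eliminate.
TERM: introduce B -> d, A -> i and substitute in every rule of length ≥2.
BIN: C -> SCA becomes C -> SD, D -> CA; S -> SCC becomes S -> SE, E -> CC; S -> SSA becomes S -> SF, F -> SA.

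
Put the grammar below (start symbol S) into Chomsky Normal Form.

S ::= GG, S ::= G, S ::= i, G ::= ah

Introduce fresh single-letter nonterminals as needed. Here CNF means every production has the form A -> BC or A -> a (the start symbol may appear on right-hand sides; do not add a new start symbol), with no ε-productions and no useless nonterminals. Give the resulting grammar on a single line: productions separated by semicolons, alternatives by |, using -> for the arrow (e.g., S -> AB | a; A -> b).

S -> i | AB | GG; A -> a; B -> h; G -> AB

No ε-productions.
After unit-elimination: S -> i | GG | ah; G -> ah.
TERM: introduce A -> a, B -> h and substitute in every rule of length ≥2.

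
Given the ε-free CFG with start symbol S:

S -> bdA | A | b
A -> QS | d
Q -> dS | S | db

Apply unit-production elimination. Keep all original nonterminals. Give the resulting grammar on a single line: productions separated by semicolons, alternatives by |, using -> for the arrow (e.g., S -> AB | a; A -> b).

Unit productions: Q->S, S->A.
Unit pairs (A ⇒* B via units): (Q,A), (Q,S), (S,A).
S: inherits non-unit rules of {A, S} → QS | b | bdA | d.
A: inherits non-unit rules of {A} → QS | d.
Q: inherits non-unit rules of {A, Q, S} → QS | b | bdA | d | dS | db.

S -> b | d | QS | bdA; A -> d | QS; Q -> b | d | QS | dS | db | bdA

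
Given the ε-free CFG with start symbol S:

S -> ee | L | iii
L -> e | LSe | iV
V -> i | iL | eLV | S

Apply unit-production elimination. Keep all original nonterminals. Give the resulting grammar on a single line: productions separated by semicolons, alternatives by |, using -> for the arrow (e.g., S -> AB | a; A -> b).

Unit productions: S->L, V->S.
Unit pairs (A ⇒* B via units): (S,L), (V,L), (V,S).
S: inherits non-unit rules of {L, S} → LSe | e | ee | iV | iii.
L: inherits non-unit rules of {L} → LSe | e | iV.
V: inherits non-unit rules of {L, S, V} → LSe | e | eLV | ee | i | iL | iV | iii.

S -> e | ee | iV | LSe | iii; L -> e | iV | LSe; V -> e | i | ee | iL | iV | LSe | eLV | iii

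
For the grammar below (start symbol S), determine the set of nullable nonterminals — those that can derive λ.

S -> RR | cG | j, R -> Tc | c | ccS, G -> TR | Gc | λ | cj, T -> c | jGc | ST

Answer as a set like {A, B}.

{G}

Directly nullable (have an ε-rule): {G}.
Not nullable: R, S, T — each has a terminal in every rule's right-hand side or depends on a non-nullable symbol.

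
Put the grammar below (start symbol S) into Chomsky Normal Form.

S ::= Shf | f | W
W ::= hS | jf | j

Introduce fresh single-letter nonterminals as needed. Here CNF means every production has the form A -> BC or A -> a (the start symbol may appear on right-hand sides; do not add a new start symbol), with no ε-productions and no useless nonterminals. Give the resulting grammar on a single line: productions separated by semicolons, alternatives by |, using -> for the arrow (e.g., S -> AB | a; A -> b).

No ε-productions.
After unit-elimination: S -> f | j | hS | jf | Shf; W -> j | hS | jf.
TERM: introduce B -> f, A -> h, C -> j and substitute in every rule of length ≥2.
BIN: S -> SAB becomes S -> SD, D -> AB.
Drop unreachable/unproductive: W.

S -> f | j | AS | CB | SD; A -> h; B -> f; C -> j; D -> AB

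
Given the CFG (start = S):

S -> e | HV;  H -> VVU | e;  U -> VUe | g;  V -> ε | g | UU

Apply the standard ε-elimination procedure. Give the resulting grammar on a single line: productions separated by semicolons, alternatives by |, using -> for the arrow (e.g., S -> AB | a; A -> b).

S -> H | e | HV; H -> U | e | VU | VVU; U -> g | Ue | VUe; V -> g | UU

Nullable set: {V}.
S -> HV: V nullable, giving H | HV.
H -> VVU: V, V nullable, giving U | VU | VVU.
U -> VUe: V nullable, giving Ue | VUe.
Drop V -> ε.
Unchanged (no nullable symbols): S -> e; H -> e; U -> g; V -> UU; V -> g.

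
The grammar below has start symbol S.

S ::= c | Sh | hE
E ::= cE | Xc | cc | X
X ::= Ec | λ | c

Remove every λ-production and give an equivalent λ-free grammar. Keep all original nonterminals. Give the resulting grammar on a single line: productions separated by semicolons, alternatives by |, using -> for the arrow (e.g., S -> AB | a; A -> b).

S -> c | h | Sh | hE; E -> X | c | Xc | cE | cc; X -> c | Ec

Nullable set: {E, X}.
S -> hE: E nullable, giving h | hE.
E -> X: X nullable, giving X.
E -> Xc: X nullable, giving Xc | c.
E -> cE: E nullable, giving c | cE.
Drop X -> λ.
X -> Ec: E nullable, giving Ec | c.
Unchanged (no nullable symbols): S -> Sh; S -> c; E -> cc; X -> c.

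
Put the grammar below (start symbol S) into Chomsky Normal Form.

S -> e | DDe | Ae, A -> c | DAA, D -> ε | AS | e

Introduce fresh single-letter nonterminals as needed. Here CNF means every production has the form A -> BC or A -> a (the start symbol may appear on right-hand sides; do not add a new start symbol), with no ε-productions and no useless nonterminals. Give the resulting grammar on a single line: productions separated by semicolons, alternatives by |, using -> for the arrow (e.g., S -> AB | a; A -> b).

Nullable: {D}; after ε-elimination: S -> e | Ae | De | DDe; A -> c | AA | DAA; D -> e | AS.
No unit productions to eliminate.
TERM: introduce B -> e and substitute in every rule of length ≥2.
BIN: A -> DAA becomes A -> DC, C -> AA; S -> DDB becomes S -> DE, E -> DB.

S -> e | AB | DB | DE; A -> c | AA | DC; B -> e; C -> AA; D -> e | AS; E -> DB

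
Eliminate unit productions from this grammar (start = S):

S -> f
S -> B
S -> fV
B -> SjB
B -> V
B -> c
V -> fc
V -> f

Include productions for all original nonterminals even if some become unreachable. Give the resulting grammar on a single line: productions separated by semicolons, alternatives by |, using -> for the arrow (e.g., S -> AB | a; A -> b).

S -> c | f | fV | fc | SjB; B -> c | f | fc | SjB; V -> f | fc

Unit productions: B->V, S->B.
Unit pairs (A ⇒* B via units): (B,V), (S,B), (S,V).
S: inherits non-unit rules of {B, S, V} → SjB | c | f | fV | fc.
B: inherits non-unit rules of {B, V} → SjB | c | f | fc.
V: inherits non-unit rules of {V} → f | fc.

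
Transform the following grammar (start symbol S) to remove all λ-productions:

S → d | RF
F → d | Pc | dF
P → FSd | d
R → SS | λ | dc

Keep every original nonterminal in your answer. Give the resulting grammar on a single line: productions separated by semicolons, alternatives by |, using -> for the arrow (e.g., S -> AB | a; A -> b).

Nullable set: {R}.
S -> RF: R nullable, giving F | RF.
Drop R -> λ.
Unchanged (no nullable symbols): S -> d; F -> Pc; F -> d; F -> dF; P -> FSd; P -> d; R -> SS; R -> dc.

S -> F | d | RF; F -> d | Pc | dF; P -> d | FSd; R -> SS | dc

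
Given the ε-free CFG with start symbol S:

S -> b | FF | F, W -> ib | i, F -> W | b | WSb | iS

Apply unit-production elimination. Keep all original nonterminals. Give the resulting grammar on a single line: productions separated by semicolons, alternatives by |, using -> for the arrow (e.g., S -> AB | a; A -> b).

S -> b | i | FF | iS | ib | WSb; F -> b | i | iS | ib | WSb; W -> i | ib

Unit productions: F->W, S->F.
Unit pairs (A ⇒* B via units): (F,W), (S,F), (S,W).
S: inherits non-unit rules of {F, S, W} → FF | WSb | b | i | iS | ib.
F: inherits non-unit rules of {F, W} → WSb | b | i | iS | ib.
W: inherits non-unit rules of {W} → i | ib.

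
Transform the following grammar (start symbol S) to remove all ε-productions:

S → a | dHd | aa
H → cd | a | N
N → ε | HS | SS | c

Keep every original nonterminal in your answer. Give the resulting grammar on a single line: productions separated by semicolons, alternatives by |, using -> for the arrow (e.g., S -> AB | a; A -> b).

S -> a | aa | dd | dHd; H -> N | a | cd; N -> S | c | HS | SS

Nullable set: {H, N}.
S -> dHd: H nullable, giving dHd | dd.
H -> N: N nullable, giving N.
Drop N -> ε.
N -> HS: H nullable, giving HS | S.
Unchanged (no nullable symbols): S -> a; S -> aa; H -> a; H -> cd; N -> SS; N -> c.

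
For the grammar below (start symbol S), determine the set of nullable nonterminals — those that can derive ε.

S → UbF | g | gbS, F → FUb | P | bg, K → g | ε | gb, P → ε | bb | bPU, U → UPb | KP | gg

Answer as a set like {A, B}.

Directly nullable (have an ε-rule): {K, P}.
F is nullable via F -> P (every symbol on the right is already known nullable).
U is nullable via U -> KP (every symbol on the right is already known nullable).
Not nullable: S — each has a terminal in every rule's right-hand side or depends on a non-nullable symbol.

{F, K, P, U}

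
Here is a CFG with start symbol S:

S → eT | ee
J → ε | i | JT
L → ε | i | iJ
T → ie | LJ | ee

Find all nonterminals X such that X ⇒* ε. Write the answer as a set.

Directly nullable (have an ε-rule): {J, L}.
T is nullable via T -> LJ (every symbol on the right is already known nullable).
Not nullable: S — each has a terminal in every rule's right-hand side or depends on a non-nullable symbol.

{J, L, T}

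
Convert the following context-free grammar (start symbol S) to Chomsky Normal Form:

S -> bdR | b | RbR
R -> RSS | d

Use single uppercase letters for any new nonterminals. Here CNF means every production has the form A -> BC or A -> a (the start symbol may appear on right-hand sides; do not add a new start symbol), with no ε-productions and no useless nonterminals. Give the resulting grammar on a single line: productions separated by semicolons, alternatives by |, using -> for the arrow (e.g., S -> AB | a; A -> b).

S -> b | AD | RE; A -> b; B -> d; C -> SS; D -> BR; E -> AR; R -> d | RC

No ε-productions.
No unit productions to eliminate.
TERM: introduce A -> b, B -> d and substitute in every rule of length ≥2.
BIN: R -> RSS becomes R -> RC, C -> SS; S -> ABR becomes S -> AD, D -> BR; S -> RAR becomes S -> RE, E -> AR.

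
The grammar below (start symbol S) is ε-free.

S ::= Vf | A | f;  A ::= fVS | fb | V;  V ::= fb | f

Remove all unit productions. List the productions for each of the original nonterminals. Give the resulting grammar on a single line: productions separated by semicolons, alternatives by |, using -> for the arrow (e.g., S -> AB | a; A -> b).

Unit productions: A->V, S->A.
Unit pairs (A ⇒* B via units): (A,V), (S,A), (S,V).
S: inherits non-unit rules of {A, S, V} → Vf | f | fVS | fb.
A: inherits non-unit rules of {A, V} → f | fVS | fb.
V: inherits non-unit rules of {V} → f | fb.

S -> f | Vf | fb | fVS; A -> f | fb | fVS; V -> f | fb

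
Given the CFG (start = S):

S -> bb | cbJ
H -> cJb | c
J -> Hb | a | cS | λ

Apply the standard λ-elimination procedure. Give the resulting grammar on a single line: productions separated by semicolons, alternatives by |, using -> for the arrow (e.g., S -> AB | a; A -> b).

Nullable set: {J}.
S -> cbJ: J nullable, giving cb | cbJ.
H -> cJb: J nullable, giving cJb | cb.
Drop J -> λ.
Unchanged (no nullable symbols): S -> bb; H -> c; J -> Hb; J -> a; J -> cS.

S -> bb | cb | cbJ; H -> c | cb | cJb; J -> a | Hb | cS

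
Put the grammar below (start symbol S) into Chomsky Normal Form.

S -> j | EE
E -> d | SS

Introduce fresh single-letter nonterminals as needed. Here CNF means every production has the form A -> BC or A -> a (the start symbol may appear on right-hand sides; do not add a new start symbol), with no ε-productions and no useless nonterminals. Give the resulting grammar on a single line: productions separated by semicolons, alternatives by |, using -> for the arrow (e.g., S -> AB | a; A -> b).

No ε-productions.
No unit productions to eliminate.

S -> j | EE; E -> d | SS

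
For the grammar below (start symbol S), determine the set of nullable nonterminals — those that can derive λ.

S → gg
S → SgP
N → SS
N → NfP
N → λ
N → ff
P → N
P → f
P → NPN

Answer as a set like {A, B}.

Directly nullable (have an ε-rule): {N}.
P is nullable via P -> N (every symbol on the right is already known nullable).
Not nullable: S — each has a terminal in every rule's right-hand side or depends on a non-nullable symbol.

{N, P}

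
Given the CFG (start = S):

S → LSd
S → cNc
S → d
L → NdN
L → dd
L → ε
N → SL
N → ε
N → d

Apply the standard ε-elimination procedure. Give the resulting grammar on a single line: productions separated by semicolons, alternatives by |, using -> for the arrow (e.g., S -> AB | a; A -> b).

Nullable set: {L, N}.
S -> LSd: L nullable, giving LSd | Sd.
S -> cNc: N nullable, giving cNc | cc.
Drop L -> ε.
L -> NdN: N, N nullable, giving Nd | NdN | d | dN.
Drop N -> ε.
N -> SL: L nullable, giving S | SL.
Unchanged (no nullable symbols): S -> d; L -> dd; N -> d.

S -> d | Sd | cc | LSd | cNc; L -> d | Nd | dN | dd | NdN; N -> S | d | SL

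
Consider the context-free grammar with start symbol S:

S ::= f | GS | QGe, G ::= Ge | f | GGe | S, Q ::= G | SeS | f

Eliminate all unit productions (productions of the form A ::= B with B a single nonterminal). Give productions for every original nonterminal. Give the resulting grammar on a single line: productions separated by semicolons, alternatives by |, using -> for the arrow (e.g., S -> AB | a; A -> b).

Unit productions: G->S, Q->G.
Unit pairs (A ⇒* B via units): (G,S), (Q,G), (Q,S).
S: inherits non-unit rules of {S} → GS | QGe | f.
G: inherits non-unit rules of {G, S} → GGe | GS | Ge | QGe | f.
Q: inherits non-unit rules of {G, Q, S} → GGe | GS | Ge | QGe | SeS | f.

S -> f | GS | QGe; G -> f | GS | Ge | GGe | QGe; Q -> f | GS | Ge | GGe | QGe | SeS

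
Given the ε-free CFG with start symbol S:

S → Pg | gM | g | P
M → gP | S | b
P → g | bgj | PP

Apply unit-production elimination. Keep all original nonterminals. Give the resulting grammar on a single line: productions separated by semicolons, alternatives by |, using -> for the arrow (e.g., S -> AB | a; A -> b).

Unit productions: M->S, S->P.
Unit pairs (A ⇒* B via units): (M,P), (M,S), (S,P).
S: inherits non-unit rules of {P, S} → PP | Pg | bgj | g | gM.
M: inherits non-unit rules of {M, P, S} → PP | Pg | b | bgj | g | gM | gP.
P: inherits non-unit rules of {P} → PP | bgj | g.

S -> g | PP | Pg | gM | bgj; M -> b | g | PP | Pg | gM | gP | bgj; P -> g | PP | bgj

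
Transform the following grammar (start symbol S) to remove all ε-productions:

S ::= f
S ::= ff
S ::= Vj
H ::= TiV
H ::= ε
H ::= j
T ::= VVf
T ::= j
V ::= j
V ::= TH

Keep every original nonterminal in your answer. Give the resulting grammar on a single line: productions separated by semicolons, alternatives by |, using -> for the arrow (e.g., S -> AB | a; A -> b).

Nullable set: {H}.
Drop H -> ε.
V -> TH: H nullable, giving T | TH.
Unchanged (no nullable symbols): S -> Vj; S -> f; S -> ff; H -> TiV; H -> j; T -> VVf; T -> j; V -> j.

S -> f | Vj | ff; H -> j | TiV; T -> j | VVf; V -> T | j | TH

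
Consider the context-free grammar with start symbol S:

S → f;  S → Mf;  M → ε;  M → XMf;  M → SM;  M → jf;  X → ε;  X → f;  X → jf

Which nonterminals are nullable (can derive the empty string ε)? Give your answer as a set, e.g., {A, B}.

Directly nullable (have an ε-rule): {M, X}.
Not nullable: S — each has a terminal in every rule's right-hand side or depends on a non-nullable symbol.

{M, X}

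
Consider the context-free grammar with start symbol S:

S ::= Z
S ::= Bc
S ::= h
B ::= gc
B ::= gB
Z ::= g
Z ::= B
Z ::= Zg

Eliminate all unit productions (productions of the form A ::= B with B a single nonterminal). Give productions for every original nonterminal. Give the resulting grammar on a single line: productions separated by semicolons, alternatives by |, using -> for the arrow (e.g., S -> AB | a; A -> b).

S -> g | h | Bc | Zg | gB | gc; B -> gB | gc; Z -> g | Zg | gB | gc

Unit productions: S->Z, Z->B.
Unit pairs (A ⇒* B via units): (S,B), (S,Z), (Z,B).
S: inherits non-unit rules of {B, S, Z} → Bc | Zg | g | gB | gc | h.
B: inherits non-unit rules of {B} → gB | gc.
Z: inherits non-unit rules of {B, Z} → Zg | g | gB | gc.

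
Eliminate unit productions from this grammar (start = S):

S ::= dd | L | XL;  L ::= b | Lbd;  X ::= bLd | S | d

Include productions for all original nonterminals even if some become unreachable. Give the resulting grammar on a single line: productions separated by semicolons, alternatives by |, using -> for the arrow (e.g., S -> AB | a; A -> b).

S -> b | XL | dd | Lbd; L -> b | Lbd; X -> b | d | XL | dd | Lbd | bLd

Unit productions: S->L, X->S.
Unit pairs (A ⇒* B via units): (S,L), (X,L), (X,S).
S: inherits non-unit rules of {L, S} → Lbd | XL | b | dd.
L: inherits non-unit rules of {L} → Lbd | b.
X: inherits non-unit rules of {L, S, X} → Lbd | XL | b | bLd | d | dd.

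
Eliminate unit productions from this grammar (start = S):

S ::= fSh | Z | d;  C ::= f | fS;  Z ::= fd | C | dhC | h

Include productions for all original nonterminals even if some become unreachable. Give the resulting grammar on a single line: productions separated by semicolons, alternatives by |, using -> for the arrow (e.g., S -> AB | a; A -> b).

Unit productions: S->Z, Z->C.
Unit pairs (A ⇒* B via units): (S,C), (S,Z), (Z,C).
S: inherits non-unit rules of {C, S, Z} → d | dhC | f | fS | fSh | fd | h.
C: inherits non-unit rules of {C} → f | fS.
Z: inherits non-unit rules of {C, Z} → dhC | f | fS | fd | h.

S -> d | f | h | fS | fd | dhC | fSh; C -> f | fS; Z -> f | h | fS | fd | dhC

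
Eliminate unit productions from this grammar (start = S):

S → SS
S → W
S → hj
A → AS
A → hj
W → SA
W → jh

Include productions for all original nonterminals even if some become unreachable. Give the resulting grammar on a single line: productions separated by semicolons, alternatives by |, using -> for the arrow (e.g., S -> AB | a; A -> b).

Unit productions: S->W.
Unit pairs (A ⇒* B via units): (S,W).
S: inherits non-unit rules of {S, W} → SA | SS | hj | jh.
A: inherits non-unit rules of {A} → AS | hj.
W: inherits non-unit rules of {W} → SA | jh.

S -> SA | SS | hj | jh; A -> AS | hj; W -> SA | jh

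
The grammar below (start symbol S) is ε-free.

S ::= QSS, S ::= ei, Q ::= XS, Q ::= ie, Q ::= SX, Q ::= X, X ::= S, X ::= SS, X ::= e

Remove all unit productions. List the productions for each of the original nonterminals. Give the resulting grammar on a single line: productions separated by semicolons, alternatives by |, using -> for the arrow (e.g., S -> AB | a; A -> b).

S -> ei | QSS; Q -> e | SS | SX | XS | ei | ie | QSS; X -> e | SS | ei | QSS

Unit productions: Q->X, X->S.
Unit pairs (A ⇒* B via units): (Q,S), (Q,X), (X,S).
S: inherits non-unit rules of {S} → QSS | ei.
Q: inherits non-unit rules of {Q, S, X} → QSS | SS | SX | XS | e | ei | ie.
X: inherits non-unit rules of {S, X} → QSS | SS | e | ei.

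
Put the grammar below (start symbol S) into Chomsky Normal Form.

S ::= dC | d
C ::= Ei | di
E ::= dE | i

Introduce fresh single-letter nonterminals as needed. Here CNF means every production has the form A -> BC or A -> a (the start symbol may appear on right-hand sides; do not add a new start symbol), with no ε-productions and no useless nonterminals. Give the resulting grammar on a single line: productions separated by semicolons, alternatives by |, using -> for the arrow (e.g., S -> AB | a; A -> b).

S -> d | BC; A -> i; B -> d; C -> BA | EA; E -> i | BE

No ε-productions.
No unit productions to eliminate.
TERM: introduce B -> d, A -> i and substitute in every rule of length ≥2.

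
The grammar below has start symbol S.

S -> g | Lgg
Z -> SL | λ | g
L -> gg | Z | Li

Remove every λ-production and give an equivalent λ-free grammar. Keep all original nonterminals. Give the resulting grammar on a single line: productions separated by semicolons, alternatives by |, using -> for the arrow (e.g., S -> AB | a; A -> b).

Nullable set: {L, Z}.
S -> Lgg: L nullable, giving Lgg | gg.
L -> Li: L nullable, giving Li | i.
L -> Z: Z nullable, giving Z.
Drop Z -> λ.
Z -> SL: L nullable, giving S | SL.
Unchanged (no nullable symbols): S -> g; L -> gg; Z -> g.

S -> g | gg | Lgg; L -> Z | i | Li | gg; Z -> S | g | SL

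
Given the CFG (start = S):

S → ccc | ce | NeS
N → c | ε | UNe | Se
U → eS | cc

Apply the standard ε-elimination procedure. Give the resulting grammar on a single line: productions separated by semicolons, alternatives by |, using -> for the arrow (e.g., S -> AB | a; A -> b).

Nullable set: {N}.
S -> NeS: N nullable, giving NeS | eS.
Drop N -> ε.
N -> UNe: N nullable, giving UNe | Ue.
Unchanged (no nullable symbols): S -> ccc; S -> ce; N -> Se; N -> c; U -> cc; U -> eS.

S -> ce | eS | NeS | ccc; N -> c | Se | Ue | UNe; U -> cc | eS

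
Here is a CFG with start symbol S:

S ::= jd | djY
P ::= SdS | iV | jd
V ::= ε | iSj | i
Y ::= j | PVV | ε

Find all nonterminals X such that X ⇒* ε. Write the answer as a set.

Directly nullable (have an ε-rule): {V, Y}.
Not nullable: P, S — each has a terminal in every rule's right-hand side or depends on a non-nullable symbol.

{V, Y}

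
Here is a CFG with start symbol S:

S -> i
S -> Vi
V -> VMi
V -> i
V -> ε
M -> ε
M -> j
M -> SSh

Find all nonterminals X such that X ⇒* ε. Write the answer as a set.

{M, V}

Directly nullable (have an ε-rule): {M, V}.
Not nullable: S — each has a terminal in every rule's right-hand side or depends on a non-nullable symbol.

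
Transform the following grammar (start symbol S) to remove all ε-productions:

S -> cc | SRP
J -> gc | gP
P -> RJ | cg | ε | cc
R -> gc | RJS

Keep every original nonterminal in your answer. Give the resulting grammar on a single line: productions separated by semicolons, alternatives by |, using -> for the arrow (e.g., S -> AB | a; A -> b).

Nullable set: {P}.
S -> SRP: P nullable, giving SR | SRP.
J -> gP: P nullable, giving g | gP.
Drop P -> ε.
Unchanged (no nullable symbols): S -> cc; J -> gc; P -> RJ; P -> cc; P -> cg; R -> RJS; R -> gc.

S -> SR | cc | SRP; J -> g | gP | gc; P -> RJ | cc | cg; R -> gc | RJS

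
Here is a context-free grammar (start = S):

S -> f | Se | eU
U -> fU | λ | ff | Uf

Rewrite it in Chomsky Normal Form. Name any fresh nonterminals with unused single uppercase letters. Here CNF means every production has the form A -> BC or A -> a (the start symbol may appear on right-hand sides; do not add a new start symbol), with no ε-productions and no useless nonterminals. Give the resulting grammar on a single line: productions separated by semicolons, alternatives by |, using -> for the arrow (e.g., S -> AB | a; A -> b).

S -> e | f | AU | SA; A -> e; B -> f; U -> f | BB | BU | UB

Nullable: {U}; after ε-elimination: S -> e | f | Se | eU; U -> f | Uf | fU | ff.
No unit productions to eliminate.
TERM: introduce A -> e, B -> f and substitute in every rule of length ≥2.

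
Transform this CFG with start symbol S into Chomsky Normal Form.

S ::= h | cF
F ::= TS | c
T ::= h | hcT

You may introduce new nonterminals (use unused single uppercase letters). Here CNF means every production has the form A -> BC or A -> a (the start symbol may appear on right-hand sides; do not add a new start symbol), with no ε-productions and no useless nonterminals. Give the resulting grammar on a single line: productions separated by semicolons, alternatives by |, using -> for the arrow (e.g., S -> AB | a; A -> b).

S -> h | AF; A -> c; B -> h; C -> AT; F -> c | TS; T -> h | BC

No ε-productions.
No unit productions to eliminate.
TERM: introduce A -> c, B -> h and substitute in every rule of length ≥2.
BIN: T -> BAT becomes T -> BC, C -> AT.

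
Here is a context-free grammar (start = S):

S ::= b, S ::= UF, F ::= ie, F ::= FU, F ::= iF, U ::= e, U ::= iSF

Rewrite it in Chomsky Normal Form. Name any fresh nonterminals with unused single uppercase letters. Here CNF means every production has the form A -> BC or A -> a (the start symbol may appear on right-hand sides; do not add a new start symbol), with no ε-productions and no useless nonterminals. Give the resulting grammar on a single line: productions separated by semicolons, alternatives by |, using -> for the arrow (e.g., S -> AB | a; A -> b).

No ε-productions.
No unit productions to eliminate.
TERM: introduce B -> e, A -> i and substitute in every rule of length ≥2.
BIN: U -> ASF becomes U -> AC, C -> SF.

S -> b | UF; A -> i; B -> e; C -> SF; F -> AB | AF | FU; U -> e | AC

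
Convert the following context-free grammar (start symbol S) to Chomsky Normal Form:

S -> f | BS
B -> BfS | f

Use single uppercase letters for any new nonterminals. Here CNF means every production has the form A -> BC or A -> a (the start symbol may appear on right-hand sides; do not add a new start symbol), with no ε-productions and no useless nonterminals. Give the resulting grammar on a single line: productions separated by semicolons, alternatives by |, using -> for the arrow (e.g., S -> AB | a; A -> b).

No ε-productions.
No unit productions to eliminate.
TERM: introduce A -> f and substitute in every rule of length ≥2.
BIN: B -> BAS becomes B -> BC, C -> AS.

S -> f | BS; A -> f; B -> f | BC; C -> AS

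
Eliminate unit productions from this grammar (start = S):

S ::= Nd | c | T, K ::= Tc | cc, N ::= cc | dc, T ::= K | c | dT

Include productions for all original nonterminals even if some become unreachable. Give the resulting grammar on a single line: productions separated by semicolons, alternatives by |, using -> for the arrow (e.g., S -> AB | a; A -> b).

S -> c | Nd | Tc | cc | dT; K -> Tc | cc; N -> cc | dc; T -> c | Tc | cc | dT

Unit productions: S->T, T->K.
Unit pairs (A ⇒* B via units): (S,K), (S,T), (T,K).
S: inherits non-unit rules of {K, S, T} → Nd | Tc | c | cc | dT.
K: inherits non-unit rules of {K} → Tc | cc.
N: inherits non-unit rules of {N} → cc | dc.
T: inherits non-unit rules of {K, T} → Tc | c | cc | dT.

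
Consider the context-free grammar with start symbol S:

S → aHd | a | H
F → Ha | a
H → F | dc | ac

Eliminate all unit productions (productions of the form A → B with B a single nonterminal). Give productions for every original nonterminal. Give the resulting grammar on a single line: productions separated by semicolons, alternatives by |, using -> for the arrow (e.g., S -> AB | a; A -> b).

Unit productions: H->F, S->H.
Unit pairs (A ⇒* B via units): (H,F), (S,F), (S,H).
S: inherits non-unit rules of {F, H, S} → Ha | a | aHd | ac | dc.
F: inherits non-unit rules of {F} → Ha | a.
H: inherits non-unit rules of {F, H} → Ha | a | ac | dc.

S -> a | Ha | ac | dc | aHd; F -> a | Ha; H -> a | Ha | ac | dc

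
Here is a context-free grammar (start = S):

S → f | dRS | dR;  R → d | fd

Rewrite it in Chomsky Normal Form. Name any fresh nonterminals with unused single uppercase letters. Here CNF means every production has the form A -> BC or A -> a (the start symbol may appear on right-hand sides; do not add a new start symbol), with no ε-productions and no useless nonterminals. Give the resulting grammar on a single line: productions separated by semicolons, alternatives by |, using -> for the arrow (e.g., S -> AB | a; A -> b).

No ε-productions.
No unit productions to eliminate.
TERM: introduce B -> d, A -> f and substitute in every rule of length ≥2.
BIN: S -> BRS becomes S -> BC, C -> RS.

S -> f | BC | BR; A -> f; B -> d; C -> RS; R -> d | AB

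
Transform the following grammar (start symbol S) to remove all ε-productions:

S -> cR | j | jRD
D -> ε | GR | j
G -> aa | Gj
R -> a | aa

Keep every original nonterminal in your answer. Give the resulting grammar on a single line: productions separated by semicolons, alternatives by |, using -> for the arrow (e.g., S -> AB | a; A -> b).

S -> j | cR | jR | jRD; D -> j | GR; G -> Gj | aa; R -> a | aa

Nullable set: {D}.
S -> jRD: D nullable, giving jR | jRD.
Drop D -> ε.
Unchanged (no nullable symbols): S -> cR; S -> j; D -> GR; D -> j; G -> Gj; G -> aa; R -> a; R -> aa.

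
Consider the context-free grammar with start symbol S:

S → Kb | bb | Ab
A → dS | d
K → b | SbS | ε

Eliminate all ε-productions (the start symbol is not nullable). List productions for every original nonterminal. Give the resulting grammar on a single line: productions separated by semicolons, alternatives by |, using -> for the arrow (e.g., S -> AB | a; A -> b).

Nullable set: {K}.
S -> Kb: K nullable, giving Kb | b.
Drop K -> ε.
Unchanged (no nullable symbols): S -> Ab; S -> bb; A -> d; A -> dS; K -> SbS; K -> b.

S -> b | Ab | Kb | bb; A -> d | dS; K -> b | SbS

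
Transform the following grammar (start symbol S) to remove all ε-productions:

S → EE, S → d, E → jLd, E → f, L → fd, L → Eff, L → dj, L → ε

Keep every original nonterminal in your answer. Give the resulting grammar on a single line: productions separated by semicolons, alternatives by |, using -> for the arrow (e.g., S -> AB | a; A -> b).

Nullable set: {L}.
E -> jLd: L nullable, giving jLd | jd.
Drop L -> ε.
Unchanged (no nullable symbols): S -> EE; S -> d; E -> f; L -> Eff; L -> dj; L -> fd.

S -> d | EE; E -> f | jd | jLd; L -> dj | fd | Eff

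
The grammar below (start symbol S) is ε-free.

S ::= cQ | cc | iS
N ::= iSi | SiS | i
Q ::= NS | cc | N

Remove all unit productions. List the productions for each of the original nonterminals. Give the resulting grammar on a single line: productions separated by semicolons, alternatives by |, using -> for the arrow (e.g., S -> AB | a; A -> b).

Unit productions: Q->N.
Unit pairs (A ⇒* B via units): (Q,N).
S: inherits non-unit rules of {S} → cQ | cc | iS.
N: inherits non-unit rules of {N} → SiS | i | iSi.
Q: inherits non-unit rules of {N, Q} → NS | SiS | cc | i | iSi.

S -> cQ | cc | iS; N -> i | SiS | iSi; Q -> i | NS | cc | SiS | iSi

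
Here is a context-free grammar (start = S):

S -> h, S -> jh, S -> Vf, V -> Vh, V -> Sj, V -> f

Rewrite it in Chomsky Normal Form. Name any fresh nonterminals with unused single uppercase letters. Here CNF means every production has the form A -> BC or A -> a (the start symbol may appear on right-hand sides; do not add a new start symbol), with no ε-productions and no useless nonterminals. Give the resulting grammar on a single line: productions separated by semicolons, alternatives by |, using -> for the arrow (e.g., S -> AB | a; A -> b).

No ε-productions.
No unit productions to eliminate.
TERM: introduce A -> f, C -> h, B -> j and substitute in every rule of length ≥2.

S -> h | BC | VA; A -> f; B -> j; C -> h; V -> f | SB | VC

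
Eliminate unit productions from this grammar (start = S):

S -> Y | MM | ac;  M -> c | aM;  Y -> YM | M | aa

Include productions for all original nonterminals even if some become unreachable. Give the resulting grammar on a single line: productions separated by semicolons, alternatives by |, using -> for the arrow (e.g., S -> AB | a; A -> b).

S -> c | MM | YM | aM | aa | ac; M -> c | aM; Y -> c | YM | aM | aa

Unit productions: S->Y, Y->M.
Unit pairs (A ⇒* B via units): (S,M), (S,Y), (Y,M).
S: inherits non-unit rules of {M, S, Y} → MM | YM | aM | aa | ac | c.
M: inherits non-unit rules of {M} → aM | c.
Y: inherits non-unit rules of {M, Y} → YM | aM | aa | c.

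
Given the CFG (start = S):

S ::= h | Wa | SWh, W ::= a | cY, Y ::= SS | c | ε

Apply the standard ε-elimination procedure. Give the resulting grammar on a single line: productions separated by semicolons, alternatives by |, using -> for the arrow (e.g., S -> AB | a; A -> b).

S -> h | Wa | SWh; W -> a | c | cY; Y -> c | SS

Nullable set: {Y}.
W -> cY: Y nullable, giving c | cY.
Drop Y -> ε.
Unchanged (no nullable symbols): S -> SWh; S -> Wa; S -> h; W -> a; Y -> SS; Y -> c.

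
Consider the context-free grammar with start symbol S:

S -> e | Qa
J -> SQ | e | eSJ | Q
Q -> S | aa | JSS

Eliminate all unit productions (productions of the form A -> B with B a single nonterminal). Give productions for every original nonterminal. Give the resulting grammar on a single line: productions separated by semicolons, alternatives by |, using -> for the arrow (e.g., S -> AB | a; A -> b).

Unit productions: J->Q, Q->S.
Unit pairs (A ⇒* B via units): (J,Q), (J,S), (Q,S).
S: inherits non-unit rules of {S} → Qa | e.
J: inherits non-unit rules of {J, Q, S} → JSS | Qa | SQ | aa | e | eSJ.
Q: inherits non-unit rules of {Q, S} → JSS | Qa | aa | e.

S -> e | Qa; J -> e | Qa | SQ | aa | JSS | eSJ; Q -> e | Qa | aa | JSS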